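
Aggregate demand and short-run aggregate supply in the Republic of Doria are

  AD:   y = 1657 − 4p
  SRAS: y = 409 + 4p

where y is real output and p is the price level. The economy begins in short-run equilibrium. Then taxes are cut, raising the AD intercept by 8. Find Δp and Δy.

This is a positive demand shock: AD shifts right.
New AD: y = 1665 − 4p.
Set AD = SRAS: 1665 − 4p = 409 + 4p, so 1256 = 8p and p = 157.
y = 1665 − 4·157 = 1037.
Initially p = 156, y = 1033, so Δp = +1 and Δy = +4.

Δp = +1, Δy = +4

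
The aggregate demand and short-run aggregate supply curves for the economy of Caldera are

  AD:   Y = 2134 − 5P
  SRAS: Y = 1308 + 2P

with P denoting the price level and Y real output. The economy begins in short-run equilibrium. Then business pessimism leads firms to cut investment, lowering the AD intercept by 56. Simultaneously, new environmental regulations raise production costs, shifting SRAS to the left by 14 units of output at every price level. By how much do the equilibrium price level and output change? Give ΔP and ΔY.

After both shocks: AD is Y = 2078 − 5P and SRAS is Y = 1294 + 2P.
Setting them equal: 784 = 7P, so P = 112.
Y = 2078 − 5·112 = 1518.
Initially P = 118, Y = 1544, so ΔP = -6 and ΔY = -26.

ΔP = -6, ΔY = -26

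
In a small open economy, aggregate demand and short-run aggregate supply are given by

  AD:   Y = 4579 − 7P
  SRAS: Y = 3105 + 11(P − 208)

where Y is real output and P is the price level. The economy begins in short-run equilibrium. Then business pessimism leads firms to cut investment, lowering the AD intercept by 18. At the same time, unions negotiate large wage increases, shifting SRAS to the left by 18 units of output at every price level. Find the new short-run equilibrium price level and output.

After both shocks: AD is Y = 4561 − 7P and SRAS is Y = 799 + 11P.
Setting them equal: 3762 = 18P, so P = 209.
Y = 4561 − 7·209 = 3098.

P = 209, Y = 3098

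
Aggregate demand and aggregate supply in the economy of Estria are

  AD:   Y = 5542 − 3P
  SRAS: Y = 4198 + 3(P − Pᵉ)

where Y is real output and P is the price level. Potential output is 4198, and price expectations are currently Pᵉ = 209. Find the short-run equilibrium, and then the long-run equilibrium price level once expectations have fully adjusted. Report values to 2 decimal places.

Short run: P = 328.50, Y = 4556.50. Long run: P = 448.00.

Short run: with Pᵉ = 209, SRAS is Y = 3571 + 3P. Setting AD = SRAS gives 1971 = 6P, so P = 328.50 and Y = 5542 − 3P = 4556.50.
Output 4556.50 is above potential 4198, so over time expected prices rise and SRAS shifts left until Y returns to 4198.
Long run: Y = 4198 on the AD curve gives 4198 = 5542 − 3P, so P = 448.00.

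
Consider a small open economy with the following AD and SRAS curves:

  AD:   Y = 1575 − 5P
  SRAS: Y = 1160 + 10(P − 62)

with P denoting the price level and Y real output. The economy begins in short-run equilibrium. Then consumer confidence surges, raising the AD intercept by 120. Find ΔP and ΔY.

ΔP = +8, ΔY = +80

This is a positive demand shock: AD shifts right.
New AD: Y = 1695 − 5P.
SRAS can be written Y = 540 + 10P.
Set AD = SRAS: 1695 − 5P = 540 + 10P, so 1155 = 15P and P = 77.
Y = 1695 − 5·77 = 1310.
Initially P = 69, Y = 1230, so ΔP = +8 and ΔY = +80.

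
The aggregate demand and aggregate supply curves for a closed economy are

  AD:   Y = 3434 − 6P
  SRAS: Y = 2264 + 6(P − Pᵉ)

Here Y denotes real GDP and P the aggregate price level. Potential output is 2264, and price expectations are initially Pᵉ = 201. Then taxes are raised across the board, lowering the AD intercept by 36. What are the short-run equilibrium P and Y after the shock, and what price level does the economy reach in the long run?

AD shifts left: new AD is Y = 3398 − 6P. With Pᵉ = 201, SRAS is Y = 1058 + 6P.
Short run: 3398 − 6P = 1058 + 6P gives 2340 = 12P, so P = 195 and Y = 3398 − 6·195 = 2228.
Y = 2228 is below potential 2264; expectations adjust and SRAS shifts right until Y = 2264.
Long run: on the new AD curve, 2264 = 3398 − 6P gives P = 189.

Short run: P = 195, Y = 2228. Long run: P = 189.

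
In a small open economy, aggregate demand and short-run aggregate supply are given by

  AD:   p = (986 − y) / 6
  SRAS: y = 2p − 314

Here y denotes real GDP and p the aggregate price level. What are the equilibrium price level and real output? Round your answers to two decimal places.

p = 162.50, y = 11.00

Rearrange AD to y = 986 − 6p.
Set AD = SRAS: 986 − 6p = 2p − 314, so 1300 = 8p and p = 162.50.
Substituting into AD, y = 986 − 6p = 11.00.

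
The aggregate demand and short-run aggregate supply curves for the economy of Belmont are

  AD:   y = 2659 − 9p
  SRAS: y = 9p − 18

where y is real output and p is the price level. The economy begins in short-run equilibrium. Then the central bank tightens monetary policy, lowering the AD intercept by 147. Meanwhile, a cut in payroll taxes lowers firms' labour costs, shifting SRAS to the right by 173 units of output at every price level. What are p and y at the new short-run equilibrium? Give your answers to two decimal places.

p = 130.94, y = 1333.50

After both shocks: AD is y = 2512 − 9p and SRAS is y = 155 + 9p.
Setting them equal: 2357 = 18p, so p = 130.94.
Substituting into AD, y = 1333.50.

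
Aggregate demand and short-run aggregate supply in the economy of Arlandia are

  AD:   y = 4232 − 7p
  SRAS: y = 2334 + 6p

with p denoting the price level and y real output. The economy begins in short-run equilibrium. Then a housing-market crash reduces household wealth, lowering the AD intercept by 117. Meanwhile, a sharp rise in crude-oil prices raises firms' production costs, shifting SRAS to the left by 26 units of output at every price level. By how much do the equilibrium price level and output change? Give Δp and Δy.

After both shocks: AD is y = 4115 − 7p and SRAS is y = 2308 + 6p.
Setting them equal: 1807 = 13p, so p = 139.
y = 4115 − 7·139 = 3142.
Initially p = 146, y = 3210, so Δp = -7 and Δy = -68.

Δp = -7, Δy = -68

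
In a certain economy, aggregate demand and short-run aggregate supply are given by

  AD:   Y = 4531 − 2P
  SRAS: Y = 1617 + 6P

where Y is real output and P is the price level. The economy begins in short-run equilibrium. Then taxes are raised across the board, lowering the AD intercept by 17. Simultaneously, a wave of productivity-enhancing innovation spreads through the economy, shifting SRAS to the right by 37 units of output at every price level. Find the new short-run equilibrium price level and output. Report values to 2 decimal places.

After both shocks: AD is Y = 4514 − 2P and SRAS is Y = 1654 + 6P.
Setting them equal: 2860 = 8P, so P = 357.50.
Substituting into AD, Y = 3799.00.

P = 357.50, Y = 3799.00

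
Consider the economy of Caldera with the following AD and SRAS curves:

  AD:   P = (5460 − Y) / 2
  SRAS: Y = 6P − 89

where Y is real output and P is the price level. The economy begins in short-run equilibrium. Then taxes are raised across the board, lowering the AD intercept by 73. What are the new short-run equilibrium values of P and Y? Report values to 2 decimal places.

This is a negative demand shock: AD shifts left.
New AD: Y = 5387 − 2P.
Set AD = SRAS: 5387 − 2P = 6P − 89, so 5476 = 8P and P = 684.50.
Substituting into AD, Y = 4018.00.

P = 684.50, Y = 4018.00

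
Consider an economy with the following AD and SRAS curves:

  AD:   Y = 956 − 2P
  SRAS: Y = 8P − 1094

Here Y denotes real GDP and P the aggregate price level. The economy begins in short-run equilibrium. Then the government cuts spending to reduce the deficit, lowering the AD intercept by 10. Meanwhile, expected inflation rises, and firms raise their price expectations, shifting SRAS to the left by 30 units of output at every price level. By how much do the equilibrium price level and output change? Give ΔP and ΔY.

ΔP = +2, ΔY = -14

After both shocks: AD is Y = 946 − 2P and SRAS is Y = 8P − 1124.
Setting them equal: 2070 = 10P, so P = 207.
Y = 946 − 2·207 = 532.
Initially P = 205, Y = 546, so ΔP = +2 and ΔY = -14.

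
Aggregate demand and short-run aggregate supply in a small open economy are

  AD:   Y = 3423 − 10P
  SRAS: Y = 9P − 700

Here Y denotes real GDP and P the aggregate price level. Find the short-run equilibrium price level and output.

Set AD = SRAS: 3423 − 10P = 9P − 700, so 4123 = 19P and P = 217.
Then Y = 3423 − 10·217 = 1253.

P = 217, Y = 1253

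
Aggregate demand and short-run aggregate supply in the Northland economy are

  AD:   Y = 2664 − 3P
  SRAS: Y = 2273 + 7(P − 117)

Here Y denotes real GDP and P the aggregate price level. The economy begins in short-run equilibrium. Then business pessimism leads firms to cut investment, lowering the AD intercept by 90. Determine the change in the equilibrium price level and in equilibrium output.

This is a negative demand shock: AD shifts left.
New AD: Y = 2574 − 3P.
SRAS can be written Y = 1454 + 7P.
Set AD = SRAS: 2574 − 3P = 1454 + 7P, so 1120 = 10P and P = 112.
Y = 2574 − 3·112 = 2238.
Initially P = 121, Y = 2301, so ΔP = -9 and ΔY = -63.

ΔP = -9, ΔY = -63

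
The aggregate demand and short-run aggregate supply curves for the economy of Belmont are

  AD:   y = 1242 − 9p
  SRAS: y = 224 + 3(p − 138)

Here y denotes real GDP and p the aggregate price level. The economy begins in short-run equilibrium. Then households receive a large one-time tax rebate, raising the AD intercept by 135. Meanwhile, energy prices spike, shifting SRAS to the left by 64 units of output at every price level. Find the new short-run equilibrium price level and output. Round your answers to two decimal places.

After both shocks: AD is y = 1377 − 9p and SRAS is y = 3p − 254.
Setting them equal: 1631 = 12p, so p = 135.92.
Substituting into AD, y = 153.75.

p = 135.92, y = 153.75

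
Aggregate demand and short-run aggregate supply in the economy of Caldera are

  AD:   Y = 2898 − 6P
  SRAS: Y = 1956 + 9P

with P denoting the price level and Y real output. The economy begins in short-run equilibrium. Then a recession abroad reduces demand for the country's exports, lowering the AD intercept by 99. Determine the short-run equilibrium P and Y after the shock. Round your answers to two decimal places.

P = 56.20, Y = 2461.80

This is a negative demand shock: AD shifts left.
New AD: Y = 2799 − 6P.
Set AD = SRAS: 2799 − 6P = 1956 + 9P, so 843 = 15P and P = 56.20.
Substituting into AD, Y = 2461.80.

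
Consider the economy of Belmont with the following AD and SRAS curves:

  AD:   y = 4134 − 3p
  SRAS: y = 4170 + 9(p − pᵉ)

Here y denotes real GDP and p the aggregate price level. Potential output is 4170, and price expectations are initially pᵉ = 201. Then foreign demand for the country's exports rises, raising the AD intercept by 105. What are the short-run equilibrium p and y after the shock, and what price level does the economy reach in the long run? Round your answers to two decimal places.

Short run: p = 156.50, y = 3769.50. Long run: p = 23.00.

AD shifts right: new AD is y = 4239 − 3p. With pᵉ = 201, SRAS is y = 2361 + 9p.
Short run: 4239 − 3p = 2361 + 9p gives 1878 = 12p, so p = 156.50 and y = 4239 − 3p = 3769.50.
y = 3769.50 is below potential 4170; expectations adjust and SRAS shifts right until y = 4170.
Long run: on the new AD curve, 4170 = 4239 − 3p gives p = 23.00.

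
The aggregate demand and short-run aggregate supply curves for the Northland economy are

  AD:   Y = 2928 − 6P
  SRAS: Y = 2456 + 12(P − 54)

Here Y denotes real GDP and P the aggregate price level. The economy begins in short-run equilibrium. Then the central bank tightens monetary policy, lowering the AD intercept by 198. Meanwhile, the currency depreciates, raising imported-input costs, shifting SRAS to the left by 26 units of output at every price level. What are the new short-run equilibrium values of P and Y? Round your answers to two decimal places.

After both shocks: AD is Y = 2730 − 6P and SRAS is Y = 1782 + 12P.
Setting them equal: 948 = 18P, so P = 52.67.
Substituting into AD, Y = 2414.00.

P = 52.67, Y = 2414.00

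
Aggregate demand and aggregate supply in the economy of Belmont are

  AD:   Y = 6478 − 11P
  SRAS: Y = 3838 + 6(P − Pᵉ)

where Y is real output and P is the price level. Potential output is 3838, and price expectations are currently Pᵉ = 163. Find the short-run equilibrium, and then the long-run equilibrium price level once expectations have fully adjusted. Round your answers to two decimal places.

Short run: P = 212.82, Y = 4136.94. Long run: P = 240.00.

Short run: with Pᵉ = 163, SRAS is Y = 2860 + 6P. Setting AD = SRAS gives 3618 = 17P, so P = 212.82 and Y = 6478 − 11P = 4136.94.
Output 4136.94 is above potential 3838, so over time expected prices rise and SRAS shifts left until Y returns to 3838.
Long run: Y = 3838 on the AD curve gives 3838 = 6478 − 11P, so P = 240.00.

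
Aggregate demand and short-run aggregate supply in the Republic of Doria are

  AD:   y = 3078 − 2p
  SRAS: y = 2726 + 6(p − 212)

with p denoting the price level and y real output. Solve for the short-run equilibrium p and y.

p = 203, y = 2672

Write SRAS as y = 2726 + 6p − 1272 = 1454 + 6p.
Set AD = SRAS: 3078 − 2p = 1454 + 6p, so 1624 = 8p and p = 203.
Then y = 3078 − 2·203 = 2672.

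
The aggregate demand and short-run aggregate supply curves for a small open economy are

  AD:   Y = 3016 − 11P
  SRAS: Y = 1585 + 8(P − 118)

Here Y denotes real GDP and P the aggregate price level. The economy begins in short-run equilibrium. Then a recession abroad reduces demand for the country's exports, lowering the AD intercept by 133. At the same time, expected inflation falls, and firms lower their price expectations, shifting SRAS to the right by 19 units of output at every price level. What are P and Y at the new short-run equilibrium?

P = 117, Y = 1596

After both shocks: AD is Y = 2883 − 11P and SRAS is Y = 660 + 8P.
Setting them equal: 2223 = 19P, so P = 117.
Y = 2883 − 11·117 = 1596.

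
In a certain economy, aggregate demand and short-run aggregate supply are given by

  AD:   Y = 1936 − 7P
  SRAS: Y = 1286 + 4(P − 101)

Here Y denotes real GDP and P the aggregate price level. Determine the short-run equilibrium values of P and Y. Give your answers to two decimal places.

P = 95.82, Y = 1265.27

Write SRAS as Y = 1286 + 4P − 404 = 882 + 4P.
Set AD = SRAS: 1936 − 7P = 882 + 4P, so 1054 = 11P and P = 95.82.
Substituting into AD, Y = 1936 − 7P = 1265.27.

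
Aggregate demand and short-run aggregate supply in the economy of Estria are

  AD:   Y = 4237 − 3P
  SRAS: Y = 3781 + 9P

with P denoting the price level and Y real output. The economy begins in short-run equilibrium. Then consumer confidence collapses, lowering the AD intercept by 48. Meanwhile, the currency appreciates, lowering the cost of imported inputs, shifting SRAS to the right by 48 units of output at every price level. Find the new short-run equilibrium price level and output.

After both shocks: AD is Y = 4189 − 3P and SRAS is Y = 3829 + 9P.
Setting them equal: 360 = 12P, so P = 30.
Y = 4189 − 3·30 = 4099.

P = 30, Y = 4099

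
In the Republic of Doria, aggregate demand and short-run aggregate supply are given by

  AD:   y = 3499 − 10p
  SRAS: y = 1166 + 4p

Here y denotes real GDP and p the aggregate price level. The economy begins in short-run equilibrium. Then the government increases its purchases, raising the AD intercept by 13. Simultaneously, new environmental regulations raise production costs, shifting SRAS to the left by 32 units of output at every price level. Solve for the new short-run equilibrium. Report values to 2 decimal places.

After both shocks: AD is y = 3512 − 10p and SRAS is y = 1134 + 4p.
Setting them equal: 2378 = 14p, so p = 169.86.
Substituting into AD, y = 1813.43.

p = 169.86, y = 1813.43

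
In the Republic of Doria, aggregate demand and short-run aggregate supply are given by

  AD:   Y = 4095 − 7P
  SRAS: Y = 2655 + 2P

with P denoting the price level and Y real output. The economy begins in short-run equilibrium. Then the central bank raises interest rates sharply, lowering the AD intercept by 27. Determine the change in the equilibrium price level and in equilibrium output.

ΔP = -3, ΔY = -6

This is a negative demand shock: AD shifts left.
New AD: Y = 4068 − 7P.
Set AD = SRAS: 4068 − 7P = 2655 + 2P, so 1413 = 9P and P = 157.
Y = 4068 − 7·157 = 2969.
Initially P = 160, Y = 2975, so ΔP = -3 and ΔY = -6.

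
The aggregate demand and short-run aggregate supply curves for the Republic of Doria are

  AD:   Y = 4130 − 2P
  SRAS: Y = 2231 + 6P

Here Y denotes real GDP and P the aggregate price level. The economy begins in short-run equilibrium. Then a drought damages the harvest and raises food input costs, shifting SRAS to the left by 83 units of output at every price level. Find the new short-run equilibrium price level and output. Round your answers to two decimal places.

This is a negative supply shock: SRAS shifts left.
New SRAS: Y = 2148 + 6P.
Set AD = SRAS: 4130 − 2P = 2148 + 6P, so 1982 = 8P and P = 247.75.
Substituting into AD, Y = 3634.50.

P = 247.75, Y = 3634.50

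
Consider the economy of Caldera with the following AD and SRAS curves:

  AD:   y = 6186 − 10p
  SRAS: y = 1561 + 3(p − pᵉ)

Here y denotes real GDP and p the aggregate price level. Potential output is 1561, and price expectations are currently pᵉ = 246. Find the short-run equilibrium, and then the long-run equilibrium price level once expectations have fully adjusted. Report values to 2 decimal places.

Short run: p = 412.54, y = 2060.62. Long run: p = 462.50.

Short run: with pᵉ = 246, SRAS is y = 823 + 3p. Setting AD = SRAS gives 5363 = 13p, so p = 412.54 and y = 6186 − 10p = 2060.62.
Output 2060.62 is above potential 1561, so over time expected prices rise and SRAS shifts left until y returns to 1561.
Long run: y = 1561 on the AD curve gives 1561 = 6186 − 10p, so p = 462.50.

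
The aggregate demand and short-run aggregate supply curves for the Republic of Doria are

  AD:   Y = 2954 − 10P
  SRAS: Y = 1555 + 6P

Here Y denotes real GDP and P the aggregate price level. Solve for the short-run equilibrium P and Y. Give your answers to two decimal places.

P = 87.44, Y = 2079.63

Set AD = SRAS: 2954 − 10P = 1555 + 6P, so 1399 = 16P and P = 87.44.
Substituting into AD, Y = 2954 − 10P = 2079.63.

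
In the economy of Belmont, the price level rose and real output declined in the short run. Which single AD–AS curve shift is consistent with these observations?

P rose and Y fell. An AD shift moves P and Y in the same direction; an SRAS shift moves them in opposite directions.
Here P and Y moved in opposite directions, so the SRAS curve shifted.
Since Y fell, SRAS shifted left.

SRAS shifted left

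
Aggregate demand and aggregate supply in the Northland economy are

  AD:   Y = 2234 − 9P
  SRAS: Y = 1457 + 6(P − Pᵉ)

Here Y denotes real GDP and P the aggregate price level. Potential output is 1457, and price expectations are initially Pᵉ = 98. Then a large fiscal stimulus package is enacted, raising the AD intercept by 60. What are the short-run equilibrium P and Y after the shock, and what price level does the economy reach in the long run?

AD shifts right: new AD is Y = 2294 − 9P. With Pᵉ = 98, SRAS is Y = 869 + 6P.
Short run: 2294 − 9P = 869 + 6P gives 1425 = 15P, so P = 95 and Y = 2294 − 9·95 = 1439.
Y = 1439 is below potential 1457; expectations adjust and SRAS shifts right until Y = 1457.
Long run: on the new AD curve, 1457 = 2294 − 9P gives P = 93.

Short run: P = 95, Y = 1439. Long run: P = 93.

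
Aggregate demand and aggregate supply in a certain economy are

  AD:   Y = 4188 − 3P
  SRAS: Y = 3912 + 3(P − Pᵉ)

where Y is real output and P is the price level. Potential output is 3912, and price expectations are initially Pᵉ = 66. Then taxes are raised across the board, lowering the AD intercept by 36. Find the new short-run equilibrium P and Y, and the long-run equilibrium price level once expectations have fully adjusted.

AD shifts left: new AD is Y = 4152 − 3P. With Pᵉ = 66, SRAS is Y = 3714 + 3P.
Short run: 4152 − 3P = 3714 + 3P gives 438 = 6P, so P = 73 and Y = 4152 − 3·73 = 3933.
Y = 3933 is above potential 3912; expectations adjust and SRAS shifts left until Y = 3912.
Long run: on the new AD curve, 3912 = 4152 − 3P gives P = 80.

Short run: P = 73, Y = 3933. Long run: P = 80.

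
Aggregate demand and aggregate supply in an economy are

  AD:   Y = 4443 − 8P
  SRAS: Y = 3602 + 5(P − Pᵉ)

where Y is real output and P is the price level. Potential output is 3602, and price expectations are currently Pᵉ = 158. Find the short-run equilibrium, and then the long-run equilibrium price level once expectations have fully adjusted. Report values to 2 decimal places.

Short run: P = 125.46, Y = 3439.31. Long run: P = 105.13.

Short run: with Pᵉ = 158, SRAS is Y = 2812 + 5P. Setting AD = SRAS gives 1631 = 13P, so P = 125.46 and Y = 4443 − 8P = 3439.31.
Output 3439.31 is below potential 3602, so over time expected prices fall and SRAS shifts right until Y returns to 3602.
Long run: Y = 3602 on the AD curve gives 3602 = 4443 − 8P, so P = 105.13.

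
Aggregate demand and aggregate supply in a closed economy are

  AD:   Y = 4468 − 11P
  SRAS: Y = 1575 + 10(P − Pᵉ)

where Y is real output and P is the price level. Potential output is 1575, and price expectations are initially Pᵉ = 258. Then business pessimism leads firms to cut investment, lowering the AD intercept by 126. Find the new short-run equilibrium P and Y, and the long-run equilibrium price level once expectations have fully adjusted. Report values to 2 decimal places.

Short run: P = 254.62, Y = 1541.19. Long run: P = 251.55.

AD shifts left: new AD is Y = 4342 − 11P. With Pᵉ = 258, SRAS is Y = 10P − 1005.
Short run: 4342 − 11P = 10P − 1005 gives 5347 = 21P, so P = 254.62 and Y = 4342 − 11P = 1541.19.
Y = 1541.19 is below potential 1575; expectations adjust and SRAS shifts right until Y = 1575.
Long run: on the new AD curve, 1575 = 4342 − 11P gives P = 251.55.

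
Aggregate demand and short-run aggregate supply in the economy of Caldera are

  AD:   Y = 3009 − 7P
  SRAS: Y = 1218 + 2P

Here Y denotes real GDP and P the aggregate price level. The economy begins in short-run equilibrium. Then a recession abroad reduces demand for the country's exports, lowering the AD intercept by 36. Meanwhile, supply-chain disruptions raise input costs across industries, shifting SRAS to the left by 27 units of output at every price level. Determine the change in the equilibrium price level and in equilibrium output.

ΔP = -1, ΔY = -29

After both shocks: AD is Y = 2973 − 7P and SRAS is Y = 1191 + 2P.
Setting them equal: 1782 = 9P, so P = 198.
Y = 2973 − 7·198 = 1587.
Initially P = 199, Y = 1616, so ΔP = -1 and ΔY = -29.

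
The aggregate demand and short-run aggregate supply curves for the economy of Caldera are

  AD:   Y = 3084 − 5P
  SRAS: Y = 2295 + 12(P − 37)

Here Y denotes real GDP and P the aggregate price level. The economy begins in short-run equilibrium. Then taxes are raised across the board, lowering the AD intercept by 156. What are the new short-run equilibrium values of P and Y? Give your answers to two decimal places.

P = 63.35, Y = 2611.24

This is a negative demand shock: AD shifts left.
New AD: Y = 2928 − 5P.
SRAS can be written Y = 1851 + 12P.
Set AD = SRAS: 2928 − 5P = 1851 + 12P, so 1077 = 17P and P = 63.35.
Substituting into AD, Y = 2611.24.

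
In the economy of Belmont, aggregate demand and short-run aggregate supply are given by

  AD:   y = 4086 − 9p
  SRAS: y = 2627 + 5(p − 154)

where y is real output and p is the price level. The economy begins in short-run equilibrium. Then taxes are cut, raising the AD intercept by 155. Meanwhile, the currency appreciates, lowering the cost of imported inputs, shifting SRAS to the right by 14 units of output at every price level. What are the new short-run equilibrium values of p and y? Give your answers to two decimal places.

p = 169.29, y = 2717.43

After both shocks: AD is y = 4241 − 9p and SRAS is y = 1871 + 5p.
Setting them equal: 2370 = 14p, so p = 169.29.
Substituting into AD, y = 2717.43.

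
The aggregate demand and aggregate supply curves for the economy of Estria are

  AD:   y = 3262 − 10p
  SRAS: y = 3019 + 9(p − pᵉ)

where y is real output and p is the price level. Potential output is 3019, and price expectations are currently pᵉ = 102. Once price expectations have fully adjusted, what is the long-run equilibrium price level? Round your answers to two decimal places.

Long-run p = 24.30

Short run: with pᵉ = 102, SRAS is y = 2101 + 9p. Setting AD = SRAS gives 1161 = 19p, so p = 61.11 and y = 3262 − 10p = 2650.95.
Output 2650.95 is below potential 3019, so over time expected prices fall and SRAS shifts right until y returns to 3019.
Long run: y = 3019 on the AD curve gives 3019 = 3262 − 10p, so p = 24.30.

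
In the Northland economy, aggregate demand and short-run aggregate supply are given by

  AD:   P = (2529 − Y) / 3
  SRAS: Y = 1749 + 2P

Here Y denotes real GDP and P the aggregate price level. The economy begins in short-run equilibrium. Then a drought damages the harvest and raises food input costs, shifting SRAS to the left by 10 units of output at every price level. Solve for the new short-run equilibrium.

This is a negative supply shock: SRAS shifts left.
New SRAS: Y = 1739 + 2P.
Set AD = SRAS: 2529 − 3P = 1739 + 2P, so 790 = 5P and P = 158.
Y = 2529 − 3·158 = 2055.

P = 158, Y = 2055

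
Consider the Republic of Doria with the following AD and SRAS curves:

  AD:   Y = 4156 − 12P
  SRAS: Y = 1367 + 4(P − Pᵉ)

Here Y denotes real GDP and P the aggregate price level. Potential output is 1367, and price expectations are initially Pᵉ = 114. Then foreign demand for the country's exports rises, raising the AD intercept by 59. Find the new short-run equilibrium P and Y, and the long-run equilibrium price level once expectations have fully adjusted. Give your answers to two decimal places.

Short run: P = 206.50, Y = 1737.00. Long run: P = 237.33.

AD shifts right: new AD is Y = 4215 − 12P. With Pᵉ = 114, SRAS is Y = 911 + 4P.
Short run: 4215 − 12P = 911 + 4P gives 3304 = 16P, so P = 206.50 and Y = 4215 − 12P = 1737.00.
Y = 1737.00 is above potential 1367; expectations adjust and SRAS shifts left until Y = 1367.
Long run: on the new AD curve, 1367 = 4215 − 12P gives P = 237.33.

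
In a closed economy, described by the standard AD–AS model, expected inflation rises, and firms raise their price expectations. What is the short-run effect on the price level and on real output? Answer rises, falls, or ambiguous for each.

Price level: rises; output: falls

This is an adverse supply shock: SRAS shifts left.
Moving along the downward-sloping AD curve, P rises and Y falls.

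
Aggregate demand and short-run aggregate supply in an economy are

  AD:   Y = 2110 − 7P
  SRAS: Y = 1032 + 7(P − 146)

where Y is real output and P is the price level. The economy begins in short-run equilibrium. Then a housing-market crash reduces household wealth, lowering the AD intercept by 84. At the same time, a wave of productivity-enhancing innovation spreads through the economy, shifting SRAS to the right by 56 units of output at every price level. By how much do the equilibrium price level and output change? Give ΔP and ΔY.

ΔP = -10, ΔY = -14

After both shocks: AD is Y = 2026 − 7P and SRAS is Y = 66 + 7P.
Setting them equal: 1960 = 14P, so P = 140.
Y = 2026 − 7·140 = 1046.
Initially P = 150, Y = 1060, so ΔP = -10 and ΔY = -14.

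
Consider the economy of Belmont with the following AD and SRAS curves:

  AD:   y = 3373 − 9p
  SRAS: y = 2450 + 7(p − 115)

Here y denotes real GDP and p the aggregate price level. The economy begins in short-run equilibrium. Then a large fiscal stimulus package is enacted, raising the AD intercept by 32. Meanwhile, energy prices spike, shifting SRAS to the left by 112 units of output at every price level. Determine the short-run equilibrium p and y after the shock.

p = 117, y = 2352

After both shocks: AD is y = 3405 − 9p and SRAS is y = 1533 + 7p.
Setting them equal: 1872 = 16p, so p = 117.
y = 3405 − 9·117 = 2352.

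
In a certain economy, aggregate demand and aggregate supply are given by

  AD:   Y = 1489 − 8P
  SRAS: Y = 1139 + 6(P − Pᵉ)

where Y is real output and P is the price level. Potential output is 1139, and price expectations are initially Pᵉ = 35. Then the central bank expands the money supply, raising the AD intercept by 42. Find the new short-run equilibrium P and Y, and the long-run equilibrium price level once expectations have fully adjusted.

AD shifts right: new AD is Y = 1531 − 8P. With Pᵉ = 35, SRAS is Y = 929 + 6P.
Short run: 1531 − 8P = 929 + 6P gives 602 = 14P, so P = 43 and Y = 1531 − 8·43 = 1187.
Y = 1187 is above potential 1139; expectations adjust and SRAS shifts left until Y = 1139.
Long run: on the new AD curve, 1139 = 1531 − 8P gives P = 49.

Short run: P = 43, Y = 1187. Long run: P = 49.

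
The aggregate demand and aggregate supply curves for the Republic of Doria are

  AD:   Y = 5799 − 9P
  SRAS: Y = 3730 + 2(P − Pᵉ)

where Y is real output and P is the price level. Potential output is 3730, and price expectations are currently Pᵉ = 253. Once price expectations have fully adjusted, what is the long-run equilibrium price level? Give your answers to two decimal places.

Short run: with Pᵉ = 253, SRAS is Y = 3224 + 2P. Setting AD = SRAS gives 2575 = 11P, so P = 234.09 and Y = 5799 − 9P = 3692.18.
Output 3692.18 is below potential 3730, so over time expected prices fall and SRAS shifts right until Y returns to 3730.
Long run: Y = 3730 on the AD curve gives 3730 = 5799 − 9P, so P = 229.89.

Long-run P = 229.89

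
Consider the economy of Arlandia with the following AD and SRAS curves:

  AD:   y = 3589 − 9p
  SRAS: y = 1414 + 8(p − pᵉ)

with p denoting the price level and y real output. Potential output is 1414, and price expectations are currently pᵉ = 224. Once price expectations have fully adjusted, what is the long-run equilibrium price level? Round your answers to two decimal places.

Long-run p = 241.67

Short run: with pᵉ = 224, SRAS is y = 8p − 378. Setting AD = SRAS gives 3967 = 17p, so p = 233.35 and y = 3589 − 9p = 1488.82.
Output 1488.82 is above potential 1414, so over time expected prices rise and SRAS shifts left until y returns to 1414.
Long run: y = 1414 on the AD curve gives 1414 = 3589 − 9p, so p = 241.67.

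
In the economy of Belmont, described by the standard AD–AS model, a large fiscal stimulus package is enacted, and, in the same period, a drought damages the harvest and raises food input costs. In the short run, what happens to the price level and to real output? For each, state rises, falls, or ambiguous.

Price level: rises; output: ambiguous

The first event is a positive demand shock: AD shifts right, which by itself pushes P up and Y up.
The second is an adverse supply shock: SRAS shifts left, which by itself pushes P up and Y down.
Both shocks push P up, so P rises. The two shocks push Y in opposite directions, so the effect on Y is ambiguous.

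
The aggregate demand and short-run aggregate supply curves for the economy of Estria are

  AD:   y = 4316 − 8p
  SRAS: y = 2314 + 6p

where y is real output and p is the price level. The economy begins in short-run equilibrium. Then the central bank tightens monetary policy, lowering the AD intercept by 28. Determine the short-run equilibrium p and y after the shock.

This is a negative demand shock: AD shifts left.
New AD: y = 4288 − 8p.
Set AD = SRAS: 4288 − 8p = 2314 + 6p, so 1974 = 14p and p = 141.
y = 4288 − 8·141 = 3160.

p = 141, y = 3160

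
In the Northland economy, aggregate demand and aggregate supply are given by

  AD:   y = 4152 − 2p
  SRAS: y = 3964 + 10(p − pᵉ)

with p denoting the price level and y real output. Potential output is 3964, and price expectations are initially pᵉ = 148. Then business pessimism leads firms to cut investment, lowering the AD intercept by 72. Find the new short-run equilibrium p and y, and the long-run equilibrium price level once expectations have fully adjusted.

Short run: p = 133, y = 3814. Long run: p = 58.

AD shifts left: new AD is y = 4080 − 2p. With pᵉ = 148, SRAS is y = 2484 + 10p.
Short run: 4080 − 2p = 2484 + 10p gives 1596 = 12p, so p = 133 and y = 4080 − 2·133 = 3814.
y = 3814 is below potential 3964; expectations adjust and SRAS shifts right until y = 3964.
Long run: on the new AD curve, 3964 = 4080 − 2p gives p = 58.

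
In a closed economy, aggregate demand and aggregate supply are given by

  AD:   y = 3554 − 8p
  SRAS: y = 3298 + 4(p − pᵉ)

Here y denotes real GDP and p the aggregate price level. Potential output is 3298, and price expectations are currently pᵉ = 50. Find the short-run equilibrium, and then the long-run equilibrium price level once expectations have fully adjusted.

Short run: with pᵉ = 50, SRAS is y = 3098 + 4p. Setting AD = SRAS gives 456 = 12p, so p = 38 and y = 3554 − 8·38 = 3250.
Output 3250 is below potential 3298, so over time expected prices fall and SRAS shifts right until y returns to 3298.
Long run: y = 3298 on the AD curve gives 3298 = 3554 − 8p, so p = 32.

Short run: p = 38, y = 3250. Long run: p = 32.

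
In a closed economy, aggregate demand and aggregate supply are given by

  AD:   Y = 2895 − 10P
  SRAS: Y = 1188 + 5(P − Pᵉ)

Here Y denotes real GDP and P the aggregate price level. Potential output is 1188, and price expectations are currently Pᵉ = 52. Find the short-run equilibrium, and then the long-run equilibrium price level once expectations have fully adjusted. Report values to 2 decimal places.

Short run: with Pᵉ = 52, SRAS is Y = 928 + 5P. Setting AD = SRAS gives 1967 = 15P, so P = 131.13 and Y = 2895 − 10P = 1583.67.
Output 1583.67 is above potential 1188, so over time expected prices rise and SRAS shifts left until Y returns to 1188.
Long run: Y = 1188 on the AD curve gives 1188 = 2895 − 10P, so P = 170.70.

Short run: P = 131.13, Y = 1583.67. Long run: P = 170.70.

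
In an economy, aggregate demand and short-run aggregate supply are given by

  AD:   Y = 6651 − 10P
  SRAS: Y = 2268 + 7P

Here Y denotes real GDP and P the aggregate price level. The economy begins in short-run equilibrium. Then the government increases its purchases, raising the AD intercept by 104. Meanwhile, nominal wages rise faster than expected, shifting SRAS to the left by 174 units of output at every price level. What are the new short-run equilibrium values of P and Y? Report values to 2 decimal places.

After both shocks: AD is Y = 6755 − 10P and SRAS is Y = 2094 + 7P.
Setting them equal: 4661 = 17P, so P = 274.18.
Substituting into AD, Y = 4013.24.

P = 274.18, Y = 4013.24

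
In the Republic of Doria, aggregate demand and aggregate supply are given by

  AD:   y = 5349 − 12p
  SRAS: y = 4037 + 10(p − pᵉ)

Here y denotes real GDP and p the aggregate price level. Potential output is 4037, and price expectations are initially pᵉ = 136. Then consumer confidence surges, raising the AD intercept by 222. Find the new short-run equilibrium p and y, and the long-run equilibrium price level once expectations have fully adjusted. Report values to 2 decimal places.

AD shifts right: new AD is y = 5571 − 12p. With pᵉ = 136, SRAS is y = 2677 + 10p.
Short run: 5571 − 12p = 2677 + 10p gives 2894 = 22p, so p = 131.55 and y = 5571 − 12p = 3992.45.
y = 3992.45 is below potential 4037; expectations adjust and SRAS shifts right until y = 4037.
Long run: on the new AD curve, 4037 = 5571 − 12p gives p = 127.83.

Short run: p = 131.55, y = 3992.45. Long run: p = 127.83.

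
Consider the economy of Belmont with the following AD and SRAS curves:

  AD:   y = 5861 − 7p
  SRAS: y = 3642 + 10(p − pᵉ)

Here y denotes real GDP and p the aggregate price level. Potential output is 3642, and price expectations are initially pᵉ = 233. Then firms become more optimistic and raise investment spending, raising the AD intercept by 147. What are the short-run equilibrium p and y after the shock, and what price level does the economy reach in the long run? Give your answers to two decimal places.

AD shifts right: new AD is y = 6008 − 7p. With pᵉ = 233, SRAS is y = 1312 + 10p.
Short run: 6008 − 7p = 1312 + 10p gives 4696 = 17p, so p = 276.24 and y = 6008 − 7p = 4074.35.
y = 4074.35 is above potential 3642; expectations adjust and SRAS shifts left until y = 3642.
Long run: on the new AD curve, 3642 = 6008 − 7p gives p = 338.00.

Short run: p = 276.24, y = 4074.35. Long run: p = 338.00.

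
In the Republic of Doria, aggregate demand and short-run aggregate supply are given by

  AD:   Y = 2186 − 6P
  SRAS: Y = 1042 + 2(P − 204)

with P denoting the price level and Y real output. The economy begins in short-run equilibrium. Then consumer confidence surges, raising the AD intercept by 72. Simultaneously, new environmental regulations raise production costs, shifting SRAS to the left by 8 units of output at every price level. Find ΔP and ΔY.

After both shocks: AD is Y = 2258 − 6P and SRAS is Y = 626 + 2P.
Setting them equal: 1632 = 8P, so P = 204.
Y = 2258 − 6·204 = 1034.
Initially P = 194, Y = 1022, so ΔP = +10 and ΔY = +12.

ΔP = +10, ΔY = +12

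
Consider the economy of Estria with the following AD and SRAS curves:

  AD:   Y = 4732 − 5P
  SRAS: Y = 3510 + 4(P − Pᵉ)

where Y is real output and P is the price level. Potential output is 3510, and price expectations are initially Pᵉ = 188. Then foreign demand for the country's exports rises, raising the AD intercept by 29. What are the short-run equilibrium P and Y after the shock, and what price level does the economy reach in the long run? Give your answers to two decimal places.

Short run: P = 222.56, Y = 3648.22. Long run: P = 250.20.

AD shifts right: new AD is Y = 4761 − 5P. With Pᵉ = 188, SRAS is Y = 2758 + 4P.
Short run: 4761 − 5P = 2758 + 4P gives 2003 = 9P, so P = 222.56 and Y = 4761 − 5P = 3648.22.
Y = 3648.22 is above potential 3510; expectations adjust and SRAS shifts left until Y = 3510.
Long run: on the new AD curve, 3510 = 4761 − 5P gives P = 250.20.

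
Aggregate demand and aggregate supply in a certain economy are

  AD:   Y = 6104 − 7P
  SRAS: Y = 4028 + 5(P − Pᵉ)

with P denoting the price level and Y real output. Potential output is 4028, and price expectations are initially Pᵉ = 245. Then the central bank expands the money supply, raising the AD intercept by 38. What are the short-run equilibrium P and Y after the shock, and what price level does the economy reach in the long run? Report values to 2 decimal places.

AD shifts right: new AD is Y = 6142 − 7P. With Pᵉ = 245, SRAS is Y = 2803 + 5P.
Short run: 6142 − 7P = 2803 + 5P gives 3339 = 12P, so P = 278.25 and Y = 6142 − 7P = 4194.25.
Y = 4194.25 is above potential 4028; expectations adjust and SRAS shifts left until Y = 4028.
Long run: on the new AD curve, 4028 = 6142 − 7P gives P = 302.00.

Short run: P = 278.25, Y = 4194.25. Long run: P = 302.00.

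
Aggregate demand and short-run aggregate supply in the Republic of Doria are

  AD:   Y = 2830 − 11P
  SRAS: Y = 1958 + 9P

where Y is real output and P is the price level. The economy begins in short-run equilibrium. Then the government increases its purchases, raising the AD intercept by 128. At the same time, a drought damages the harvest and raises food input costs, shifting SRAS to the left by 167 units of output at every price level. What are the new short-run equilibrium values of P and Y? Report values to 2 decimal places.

P = 58.35, Y = 2316.15

After both shocks: AD is Y = 2958 − 11P and SRAS is Y = 1791 + 9P.
Setting them equal: 1167 = 20P, so P = 58.35.
Substituting into AD, Y = 2316.15.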